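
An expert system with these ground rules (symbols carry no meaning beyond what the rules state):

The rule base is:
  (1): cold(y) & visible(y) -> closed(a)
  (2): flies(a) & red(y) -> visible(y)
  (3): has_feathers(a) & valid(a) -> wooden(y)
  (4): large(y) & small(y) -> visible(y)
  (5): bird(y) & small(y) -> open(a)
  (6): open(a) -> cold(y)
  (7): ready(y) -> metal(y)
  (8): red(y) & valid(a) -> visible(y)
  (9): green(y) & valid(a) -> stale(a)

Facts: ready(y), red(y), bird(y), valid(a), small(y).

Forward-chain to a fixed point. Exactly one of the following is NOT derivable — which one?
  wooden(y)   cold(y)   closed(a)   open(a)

wooden(y)

Round 1 fires (5), (7), (8), giving open(a), metal(y), visible(y).
Round 2 fires (6), giving cold(y).
Round 3 fires (1), giving closed(a).
Derived: cold(y) (round 2), closed(a) (round 3), open(a) (round 1). wooden(y) never appears in any round.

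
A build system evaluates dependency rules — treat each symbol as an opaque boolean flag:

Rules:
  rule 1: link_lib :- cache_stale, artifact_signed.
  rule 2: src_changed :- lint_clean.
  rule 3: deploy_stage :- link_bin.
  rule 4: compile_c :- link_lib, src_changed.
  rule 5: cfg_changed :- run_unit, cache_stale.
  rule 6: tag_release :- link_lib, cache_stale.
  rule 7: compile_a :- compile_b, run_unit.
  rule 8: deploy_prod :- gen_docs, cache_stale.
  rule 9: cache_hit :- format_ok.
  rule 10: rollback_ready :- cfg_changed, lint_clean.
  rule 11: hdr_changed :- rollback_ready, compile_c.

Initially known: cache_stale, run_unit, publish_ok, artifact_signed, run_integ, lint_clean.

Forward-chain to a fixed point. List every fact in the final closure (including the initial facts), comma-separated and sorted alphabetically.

[1] rule 1 [link_lib :- cache_stale, artifact_signed.]; rule 2 [src_changed :- lint_clean.]; rule 5 [cfg_changed :- run_unit, cache_stale.]. ⇒ new: link_lib, src_changed, cfg_changed.
[2] rule 4 [compile_c :- link_lib, src_changed.]; rule 6 [tag_release :- link_lib, cache_stale.]; rule 10 [rollback_ready :- cfg_changed, lint_clean.]. ⇒ new: compile_c, tag_release, rollback_ready.
[3] rule 11 [hdr_changed :- rollback_ready, compile_c.]. ⇒ new: hdr_changed.

artifact_signed, cache_stale, cfg_changed, compile_c, hdr_changed, link_lib, lint_clean, publish_ok, rollback_ready, run_integ, run_unit, src_changed, tag_release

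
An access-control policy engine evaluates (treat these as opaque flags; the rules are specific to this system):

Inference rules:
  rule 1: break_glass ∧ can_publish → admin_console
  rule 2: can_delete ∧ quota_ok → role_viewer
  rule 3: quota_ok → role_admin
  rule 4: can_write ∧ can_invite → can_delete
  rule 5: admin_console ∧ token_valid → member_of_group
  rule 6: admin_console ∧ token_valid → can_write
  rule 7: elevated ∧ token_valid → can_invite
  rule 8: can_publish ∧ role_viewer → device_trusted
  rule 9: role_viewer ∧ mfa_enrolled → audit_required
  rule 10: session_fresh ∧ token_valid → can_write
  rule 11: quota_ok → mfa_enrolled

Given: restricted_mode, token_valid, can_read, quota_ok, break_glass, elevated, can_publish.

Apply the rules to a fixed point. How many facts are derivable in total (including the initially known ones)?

17

Round 1: rule 1 [break_glass ∧ can_publish → admin_console]; rule 3 [quota_ok → role_admin]; rule 7 [elevated ∧ token_valid → can_invite]; rule 11 [quota_ok → mfa_enrolled]. New: admin_console, role_admin, can_invite, mfa_enrolled.
Round 2: rule 5 [admin_console ∧ token_valid → member_of_group]; rule 6 [admin_console ∧ token_valid → can_write]. New: member_of_group, can_write.
Round 3: rule 4 [can_write ∧ can_invite → can_delete]. New: can_delete.
Round 4: rule 2 [can_delete ∧ quota_ok → role_viewer]. New: role_viewer.
Round 5: rule 8 [can_publish ∧ role_viewer → device_trusted]; rule 9 [role_viewer ∧ mfa_enrolled → audit_required]. New: device_trusted, audit_required.
Closure: {admin_console, audit_required, break_glass, can_delete, can_invite, can_publish, can_read, can_write, device_trusted, elevated, member_of_group, mfa_enrolled, quota_ok, restricted_mode, role_admin, role_viewer, token_valid} — 17 facts.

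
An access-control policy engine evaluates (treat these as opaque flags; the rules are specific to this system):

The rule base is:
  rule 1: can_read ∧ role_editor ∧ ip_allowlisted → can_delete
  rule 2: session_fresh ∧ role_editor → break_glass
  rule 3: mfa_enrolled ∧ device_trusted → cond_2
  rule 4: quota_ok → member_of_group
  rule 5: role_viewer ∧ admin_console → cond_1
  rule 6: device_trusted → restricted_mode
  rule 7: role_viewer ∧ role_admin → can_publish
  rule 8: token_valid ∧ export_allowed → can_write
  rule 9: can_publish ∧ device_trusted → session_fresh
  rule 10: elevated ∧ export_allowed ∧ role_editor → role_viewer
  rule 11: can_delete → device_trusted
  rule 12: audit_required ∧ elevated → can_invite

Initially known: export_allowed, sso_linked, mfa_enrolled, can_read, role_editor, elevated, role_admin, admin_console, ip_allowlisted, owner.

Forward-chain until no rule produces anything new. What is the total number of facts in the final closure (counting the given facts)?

Round 1: rule 1 [can_read ∧ role_editor ∧ ip_allowlisted → can_delete]; rule 10 [elevated ∧ export_allowed ∧ role_editor → role_viewer]. Adds can_delete, role_viewer.
Round 2: rule 5 [role_viewer ∧ admin_console → cond_1]; rule 7 [role_viewer ∧ role_admin → can_publish]; rule 11 [can_delete → device_trusted]. Adds cond_1, can_publish, device_trusted.
Round 3: rule 3 [mfa_enrolled ∧ device_trusted → cond_2]; rule 6 [device_trusted → restricted_mode]; rule 9 [can_publish ∧ device_trusted → session_fresh]. Adds cond_2, restricted_mode, session_fresh.
Round 4: rule 2 [session_fresh ∧ role_editor → break_glass]. Adds break_glass.
Closure: {admin_console, break_glass, can_delete, can_publish, can_read, cond_1, cond_2, device_trusted, elevated, export_allowed, ip_allowlisted, mfa_enrolled, owner, restricted_mode, role_admin, role_editor, role_viewer, session_fresh, sso_linked} — 19 facts.

19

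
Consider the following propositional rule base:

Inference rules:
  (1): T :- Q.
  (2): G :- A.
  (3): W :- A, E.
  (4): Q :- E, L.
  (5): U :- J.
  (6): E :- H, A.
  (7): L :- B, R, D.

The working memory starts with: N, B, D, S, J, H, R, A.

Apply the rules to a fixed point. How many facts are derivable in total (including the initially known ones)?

Round 1: (2) [G :- A.]; (5) [U :- J.]; (6) [E :- H, A.]; (7) [L :- B, R, D.]. New: G, U, E, L.
Round 2: (3) [W :- A, E.]; (4) [Q :- E, L.]. New: W, Q.
Round 3: (1) [T :- Q.]. New: T.
Closure: {A, B, D, E, G, H, J, L, N, Q, R, S, T, U, W} — 15 facts.

15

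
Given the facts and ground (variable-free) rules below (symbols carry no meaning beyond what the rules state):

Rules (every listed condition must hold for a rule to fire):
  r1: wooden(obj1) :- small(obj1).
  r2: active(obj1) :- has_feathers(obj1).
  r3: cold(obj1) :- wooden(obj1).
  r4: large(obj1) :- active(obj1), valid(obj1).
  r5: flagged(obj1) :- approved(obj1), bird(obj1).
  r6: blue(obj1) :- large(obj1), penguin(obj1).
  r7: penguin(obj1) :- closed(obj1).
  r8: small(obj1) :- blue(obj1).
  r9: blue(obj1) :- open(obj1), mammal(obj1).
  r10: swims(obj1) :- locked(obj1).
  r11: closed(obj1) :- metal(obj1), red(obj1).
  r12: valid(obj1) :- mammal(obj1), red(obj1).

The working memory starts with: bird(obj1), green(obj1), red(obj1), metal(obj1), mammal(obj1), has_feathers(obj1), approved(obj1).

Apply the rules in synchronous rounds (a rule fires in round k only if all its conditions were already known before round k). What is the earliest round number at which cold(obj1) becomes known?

Round 1 — r2, r5, r11, r12, derive active(obj1), flagged(obj1), closed(obj1), valid(obj1).
Round 2 — r4, r7, derive large(obj1), penguin(obj1).
Round 3 — r6, derive blue(obj1).
Round 4 — r8, derive small(obj1).
Round 5 — r1, derive wooden(obj1).
Round 6 — r3, derive cold(obj1).
cold(obj1) first appears in round 6.

6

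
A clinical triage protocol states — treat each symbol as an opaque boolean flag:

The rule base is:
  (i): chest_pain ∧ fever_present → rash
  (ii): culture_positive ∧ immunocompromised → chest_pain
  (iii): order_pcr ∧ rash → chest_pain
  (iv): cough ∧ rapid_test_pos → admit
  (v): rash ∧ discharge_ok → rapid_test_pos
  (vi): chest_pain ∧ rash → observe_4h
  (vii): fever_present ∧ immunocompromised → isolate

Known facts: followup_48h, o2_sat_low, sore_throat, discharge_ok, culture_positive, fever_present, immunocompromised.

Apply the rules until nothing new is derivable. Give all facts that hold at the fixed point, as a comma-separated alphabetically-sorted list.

Round 1: (ii) [culture_positive ∧ immunocompromised → chest_pain]; (vii) [fever_present ∧ immunocompromised → isolate]. Adds chest_pain, isolate.
Round 2: (i) [chest_pain ∧ fever_present → rash]. Adds rash.
Round 3: (v) [rash ∧ discharge_ok → rapid_test_pos]; (vi) [chest_pain ∧ rash → observe_4h]. Adds rapid_test_pos, observe_4h.

chest_pain, culture_positive, discharge_ok, fever_present, followup_48h, immunocompromised, isolate, o2_sat_low, observe_4h, rapid_test_pos, rash, sore_throat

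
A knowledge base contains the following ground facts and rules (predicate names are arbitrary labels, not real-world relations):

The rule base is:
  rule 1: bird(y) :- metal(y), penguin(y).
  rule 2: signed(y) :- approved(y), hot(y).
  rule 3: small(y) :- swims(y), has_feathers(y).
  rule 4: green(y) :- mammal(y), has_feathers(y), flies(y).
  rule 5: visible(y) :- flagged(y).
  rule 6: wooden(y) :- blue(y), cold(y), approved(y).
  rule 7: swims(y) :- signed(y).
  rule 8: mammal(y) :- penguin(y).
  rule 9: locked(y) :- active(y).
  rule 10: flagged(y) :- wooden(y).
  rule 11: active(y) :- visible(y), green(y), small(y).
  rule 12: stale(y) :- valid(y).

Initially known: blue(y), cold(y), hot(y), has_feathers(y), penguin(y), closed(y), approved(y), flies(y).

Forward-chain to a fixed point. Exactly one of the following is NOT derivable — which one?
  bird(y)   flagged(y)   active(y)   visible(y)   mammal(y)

bird(y)

Round 1 fires rule 2, rule 6, rule 8, giving signed(y), wooden(y), mammal(y).
Round 2 fires rule 4, rule 7, rule 10, giving green(y), swims(y), flagged(y).
Round 3 fires rule 3, rule 5, giving small(y), visible(y).
Round 4 fires rule 11, giving active(y).
Round 5 fires rule 9, giving locked(y).
Derived: active(y) (round 4), mammal(y) (round 1), visible(y) (round 3), flagged(y) (round 2). bird(y) never appears in any round.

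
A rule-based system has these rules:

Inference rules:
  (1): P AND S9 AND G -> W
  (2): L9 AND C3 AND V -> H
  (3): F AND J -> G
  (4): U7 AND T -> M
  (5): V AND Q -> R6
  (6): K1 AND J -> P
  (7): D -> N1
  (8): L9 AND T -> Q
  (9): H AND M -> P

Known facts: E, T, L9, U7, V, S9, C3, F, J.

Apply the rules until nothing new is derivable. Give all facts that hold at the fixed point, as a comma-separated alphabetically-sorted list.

Round 1 fires (2), (3), (4), (8), giving H, G, M, Q.
Round 2 fires (5), (9), giving R6, P.
Round 3 fires (1), giving W.

C3, E, F, G, H, J, L9, M, P, Q, R6, S9, T, U7, V, W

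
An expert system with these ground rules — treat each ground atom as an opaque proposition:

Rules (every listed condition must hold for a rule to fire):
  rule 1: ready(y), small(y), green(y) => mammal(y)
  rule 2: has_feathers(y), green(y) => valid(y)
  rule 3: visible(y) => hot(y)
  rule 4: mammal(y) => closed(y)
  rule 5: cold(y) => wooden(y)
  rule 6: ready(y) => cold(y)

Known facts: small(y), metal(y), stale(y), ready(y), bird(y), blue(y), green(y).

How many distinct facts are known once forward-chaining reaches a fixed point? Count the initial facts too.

11

Round 1 fires rule 1, rule 6, giving mammal(y), cold(y).
Round 2 fires rule 4, rule 5, giving closed(y), wooden(y).
Closure: {bird(y), blue(y), closed(y), cold(y), green(y), mammal(y), metal(y), ready(y), small(y), stale(y), wooden(y)} — 11 facts.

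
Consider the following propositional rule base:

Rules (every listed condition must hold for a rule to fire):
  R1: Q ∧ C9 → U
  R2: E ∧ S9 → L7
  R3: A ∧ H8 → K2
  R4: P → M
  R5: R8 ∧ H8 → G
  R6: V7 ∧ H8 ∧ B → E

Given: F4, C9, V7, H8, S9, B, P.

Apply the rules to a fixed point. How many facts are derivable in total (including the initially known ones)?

10

Round 1: R4 [P → M]; R6 [V7 ∧ H8 ∧ B → E]. New: M, E.
Round 2: R2 [E ∧ S9 → L7]. New: L7.
Closure: {B, C9, E, F4, H8, L7, M, P, S9, V7} — 10 facts.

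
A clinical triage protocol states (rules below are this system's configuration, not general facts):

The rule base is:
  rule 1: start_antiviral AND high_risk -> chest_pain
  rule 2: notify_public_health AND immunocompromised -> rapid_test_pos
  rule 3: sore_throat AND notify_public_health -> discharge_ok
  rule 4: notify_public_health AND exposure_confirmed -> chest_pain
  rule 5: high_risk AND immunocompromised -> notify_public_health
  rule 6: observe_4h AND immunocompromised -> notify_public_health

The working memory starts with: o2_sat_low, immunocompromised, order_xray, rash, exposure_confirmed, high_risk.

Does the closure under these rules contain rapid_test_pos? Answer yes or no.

Round 1 fires rule 5, giving notify_public_health.
Round 2 fires rule 2, rule 4, giving rapid_test_pos, chest_pain.
rapid_test_pos appears in round 2, so it is derivable.

yes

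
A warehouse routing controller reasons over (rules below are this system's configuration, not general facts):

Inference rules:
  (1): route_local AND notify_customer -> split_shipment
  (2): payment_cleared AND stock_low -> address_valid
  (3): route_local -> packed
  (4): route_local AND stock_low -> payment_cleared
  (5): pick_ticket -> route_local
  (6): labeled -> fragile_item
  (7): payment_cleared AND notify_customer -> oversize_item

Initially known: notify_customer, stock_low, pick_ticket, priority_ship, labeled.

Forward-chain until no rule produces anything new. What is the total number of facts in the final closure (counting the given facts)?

12

Round 1 — (5), (6), derive route_local, fragile_item.
Round 2 — (1), (3), (4), derive split_shipment, packed, payment_cleared.
Round 3 — (2), (7), derive address_valid, oversize_item.
Closure: {address_valid, fragile_item, labeled, notify_customer, oversize_item, packed, payment_cleared, pick_ticket, priority_ship, route_local, split_shipment, stock_low} — 12 facts.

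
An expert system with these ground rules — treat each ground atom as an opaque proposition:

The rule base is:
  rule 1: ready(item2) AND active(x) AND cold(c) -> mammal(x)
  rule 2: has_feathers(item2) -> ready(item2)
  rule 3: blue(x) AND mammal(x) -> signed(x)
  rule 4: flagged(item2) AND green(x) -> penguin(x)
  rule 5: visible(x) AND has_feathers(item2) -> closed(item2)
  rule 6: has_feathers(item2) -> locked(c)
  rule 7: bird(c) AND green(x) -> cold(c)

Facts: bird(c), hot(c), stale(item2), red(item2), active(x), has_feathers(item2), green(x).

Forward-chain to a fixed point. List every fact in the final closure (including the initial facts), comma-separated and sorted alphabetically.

active(x), bird(c), cold(c), green(x), has_feathers(item2), hot(c), locked(c), mammal(x), ready(item2), red(item2), stale(item2)

Round 1 fires rule 2, rule 6, rule 7, giving ready(item2), locked(c), cold(c).
Round 2 fires rule 1, giving mammal(x).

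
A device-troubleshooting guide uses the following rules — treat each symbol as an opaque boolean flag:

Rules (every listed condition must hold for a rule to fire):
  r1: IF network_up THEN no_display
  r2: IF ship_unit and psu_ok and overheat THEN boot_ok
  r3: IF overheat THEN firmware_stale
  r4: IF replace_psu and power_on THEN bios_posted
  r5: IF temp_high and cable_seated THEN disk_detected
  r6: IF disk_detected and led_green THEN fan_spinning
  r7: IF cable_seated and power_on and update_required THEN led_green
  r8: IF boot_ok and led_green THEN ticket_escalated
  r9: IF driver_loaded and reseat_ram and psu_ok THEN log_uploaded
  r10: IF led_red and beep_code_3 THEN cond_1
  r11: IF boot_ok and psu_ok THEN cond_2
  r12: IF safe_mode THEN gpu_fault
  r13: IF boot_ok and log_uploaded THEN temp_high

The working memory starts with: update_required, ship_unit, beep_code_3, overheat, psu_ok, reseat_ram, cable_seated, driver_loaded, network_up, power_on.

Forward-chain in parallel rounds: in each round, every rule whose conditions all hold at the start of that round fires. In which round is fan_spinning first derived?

4

Round 1 fires r1, r2, r3, r7, r9, giving no_display, boot_ok, firmware_stale, led_green, log_uploaded.
Round 2 fires r8, r11, r13, giving ticket_escalated, cond_2, temp_high.
Round 3 fires r5, giving disk_detected.
Round 4 fires r6, giving fan_spinning.
fan_spinning first appears in round 4.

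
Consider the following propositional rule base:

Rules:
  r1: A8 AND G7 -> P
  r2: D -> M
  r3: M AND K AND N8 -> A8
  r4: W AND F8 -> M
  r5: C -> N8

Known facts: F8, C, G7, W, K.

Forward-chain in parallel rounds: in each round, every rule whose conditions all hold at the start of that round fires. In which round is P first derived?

Round 1: r4 [W AND F8 -> M]; r5 [C -> N8]. Adds M, N8.
Round 2: r3 [M AND K AND N8 -> A8]. Adds A8.
Round 3: r1 [A8 AND G7 -> P]. Adds P.
P first appears in round 3.

3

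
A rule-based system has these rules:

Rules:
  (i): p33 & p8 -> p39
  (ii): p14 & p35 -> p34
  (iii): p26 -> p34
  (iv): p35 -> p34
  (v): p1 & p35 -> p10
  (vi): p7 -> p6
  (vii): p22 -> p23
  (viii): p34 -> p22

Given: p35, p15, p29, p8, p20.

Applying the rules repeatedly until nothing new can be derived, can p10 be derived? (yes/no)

Round 1: (iv) [p35 -> p34]. New: p34.
Round 2: (viii) [p34 -> p22]. New: p22.
Round 3: (vii) [p22 -> p23]. New: p23.
Fixed point reached. p10 is concluded only by (v); (v) needs p1 (never derived).

no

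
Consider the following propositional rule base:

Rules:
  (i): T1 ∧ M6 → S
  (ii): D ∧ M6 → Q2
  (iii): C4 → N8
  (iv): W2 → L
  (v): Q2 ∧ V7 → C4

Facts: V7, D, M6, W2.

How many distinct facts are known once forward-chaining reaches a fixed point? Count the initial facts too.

8

Round 1: (ii) [D ∧ M6 → Q2]; (iv) [W2 → L]. New: Q2, L.
Round 2: (v) [Q2 ∧ V7 → C4]. New: C4.
Round 3: (iii) [C4 → N8]. New: N8.
Closure: {C4, D, L, M6, N8, Q2, V7, W2} — 8 facts.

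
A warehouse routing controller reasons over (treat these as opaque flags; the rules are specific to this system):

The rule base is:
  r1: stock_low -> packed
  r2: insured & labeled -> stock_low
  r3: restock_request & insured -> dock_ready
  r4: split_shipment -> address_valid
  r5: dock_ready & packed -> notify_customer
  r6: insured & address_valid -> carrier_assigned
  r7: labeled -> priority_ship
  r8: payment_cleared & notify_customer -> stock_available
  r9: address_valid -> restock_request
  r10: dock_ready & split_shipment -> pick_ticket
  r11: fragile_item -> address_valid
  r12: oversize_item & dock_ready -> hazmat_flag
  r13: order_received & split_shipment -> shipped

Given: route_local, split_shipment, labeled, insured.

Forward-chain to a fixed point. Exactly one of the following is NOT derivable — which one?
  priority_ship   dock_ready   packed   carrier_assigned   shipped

shipped

Round 1: r2 [insured & labeled -> stock_low]; r4 [split_shipment -> address_valid]; r7 [labeled -> priority_ship]. Adds stock_low, address_valid, priority_ship.
Round 2: r1 [stock_low -> packed]; r6 [insured & address_valid -> carrier_assigned]; r9 [address_valid -> restock_request]. Adds packed, carrier_assigned, restock_request.
Round 3: r3 [restock_request & insured -> dock_ready]. Adds dock_ready.
Round 4: r5 [dock_ready & packed -> notify_customer]; r10 [dock_ready & split_shipment -> pick_ticket]. Adds notify_customer, pick_ticket.
Derived: dock_ready (round 3), priority_ship (round 1), packed (round 2), carrier_assigned (round 2). shipped never appears in any round.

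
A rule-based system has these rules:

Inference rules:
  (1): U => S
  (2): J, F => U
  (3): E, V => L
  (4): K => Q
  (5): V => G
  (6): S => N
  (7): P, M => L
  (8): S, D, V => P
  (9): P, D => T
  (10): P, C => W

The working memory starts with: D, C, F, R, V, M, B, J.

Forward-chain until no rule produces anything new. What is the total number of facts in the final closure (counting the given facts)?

16

Round 1: (2) [J, F => U]; (5) [V => G]. New: U, G.
Round 2: (1) [U => S]. New: S.
Round 3: (6) [S => N]; (8) [S, D, V => P]. New: N, P.
Round 4: (7) [P, M => L]; (9) [P, D => T]; (10) [P, C => W]. New: L, T, W.
Closure: {B, C, D, F, G, J, L, M, N, P, R, S, T, U, V, W} — 16 facts.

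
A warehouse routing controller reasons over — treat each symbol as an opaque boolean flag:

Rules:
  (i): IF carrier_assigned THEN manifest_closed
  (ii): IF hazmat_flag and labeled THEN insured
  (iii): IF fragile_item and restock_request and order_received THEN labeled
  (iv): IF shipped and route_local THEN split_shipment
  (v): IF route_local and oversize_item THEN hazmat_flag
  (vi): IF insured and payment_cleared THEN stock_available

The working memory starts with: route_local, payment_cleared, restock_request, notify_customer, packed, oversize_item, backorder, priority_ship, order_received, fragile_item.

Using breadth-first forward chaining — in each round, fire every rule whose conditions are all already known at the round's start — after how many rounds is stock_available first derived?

[1] (iii) [IF fragile_item and restock_request and order_received THEN labeled]; (v) [IF route_local and oversize_item THEN hazmat_flag]. ⇒ new: labeled, hazmat_flag.
[2] (ii) [IF hazmat_flag and labeled THEN insured]. ⇒ new: insured.
[3] (vi) [IF insured and payment_cleared THEN stock_available]. ⇒ new: stock_available.
stock_available first appears in round 3.

3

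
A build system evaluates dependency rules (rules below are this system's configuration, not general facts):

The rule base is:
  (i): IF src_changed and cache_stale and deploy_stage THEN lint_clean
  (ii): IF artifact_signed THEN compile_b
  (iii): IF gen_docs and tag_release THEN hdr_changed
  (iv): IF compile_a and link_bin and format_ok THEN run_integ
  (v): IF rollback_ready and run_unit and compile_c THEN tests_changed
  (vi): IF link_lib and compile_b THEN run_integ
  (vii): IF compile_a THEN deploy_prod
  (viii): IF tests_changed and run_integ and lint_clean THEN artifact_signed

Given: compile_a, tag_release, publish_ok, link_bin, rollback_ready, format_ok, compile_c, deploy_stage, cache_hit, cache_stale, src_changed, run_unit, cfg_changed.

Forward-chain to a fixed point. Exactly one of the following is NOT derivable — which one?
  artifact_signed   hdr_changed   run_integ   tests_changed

Round 1 — (i), (iv), (v), (vii), derive lint_clean, run_integ, tests_changed, deploy_prod.
Round 2 — (viii), derive artifact_signed.
Round 3 — (ii), derive compile_b.
Derived: artifact_signed (round 2), tests_changed (round 1), run_integ (round 1). hdr_changed never appears in any round.

hdr_changed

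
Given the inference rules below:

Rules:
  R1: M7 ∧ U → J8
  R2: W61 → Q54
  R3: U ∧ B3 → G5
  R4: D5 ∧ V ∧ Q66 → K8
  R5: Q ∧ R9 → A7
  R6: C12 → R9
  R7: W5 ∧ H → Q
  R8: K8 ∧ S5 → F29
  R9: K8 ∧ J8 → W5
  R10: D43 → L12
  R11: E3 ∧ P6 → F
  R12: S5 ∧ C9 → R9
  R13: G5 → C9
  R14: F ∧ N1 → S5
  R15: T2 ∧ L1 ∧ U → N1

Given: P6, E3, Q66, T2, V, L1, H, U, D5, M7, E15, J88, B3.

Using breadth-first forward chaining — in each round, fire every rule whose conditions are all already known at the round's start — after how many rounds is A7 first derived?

4

Round 1: R1 [M7 ∧ U → J8]; R3 [U ∧ B3 → G5]; R4 [D5 ∧ V ∧ Q66 → K8]; R11 [E3 ∧ P6 → F]; R15 [T2 ∧ L1 ∧ U → N1]. New: J8, G5, K8, F, N1.
Round 2: R9 [K8 ∧ J8 → W5]; R13 [G5 → C9]; R14 [F ∧ N1 → S5]. New: W5, C9, S5.
Round 3: R7 [W5 ∧ H → Q]; R8 [K8 ∧ S5 → F29]; R12 [S5 ∧ C9 → R9]. New: Q, F29, R9.
Round 4: R5 [Q ∧ R9 → A7]. New: A7.
A7 first appears in round 4.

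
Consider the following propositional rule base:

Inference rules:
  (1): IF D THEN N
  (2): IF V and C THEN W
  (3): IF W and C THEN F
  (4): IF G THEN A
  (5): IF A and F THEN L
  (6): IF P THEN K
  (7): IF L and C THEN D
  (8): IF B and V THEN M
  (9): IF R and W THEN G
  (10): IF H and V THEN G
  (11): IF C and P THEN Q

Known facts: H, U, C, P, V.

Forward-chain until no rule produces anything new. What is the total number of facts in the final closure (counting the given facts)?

Round 1 fires (2), (6), (10), (11), giving W, K, G, Q.
Round 2 fires (3), (4), giving F, A.
Round 3 fires (5), giving L.
Round 4 fires (7), giving D.
Round 5 fires (1), giving N.
Closure: {A, C, D, F, G, H, K, L, N, P, Q, U, V, W} — 14 facts.

14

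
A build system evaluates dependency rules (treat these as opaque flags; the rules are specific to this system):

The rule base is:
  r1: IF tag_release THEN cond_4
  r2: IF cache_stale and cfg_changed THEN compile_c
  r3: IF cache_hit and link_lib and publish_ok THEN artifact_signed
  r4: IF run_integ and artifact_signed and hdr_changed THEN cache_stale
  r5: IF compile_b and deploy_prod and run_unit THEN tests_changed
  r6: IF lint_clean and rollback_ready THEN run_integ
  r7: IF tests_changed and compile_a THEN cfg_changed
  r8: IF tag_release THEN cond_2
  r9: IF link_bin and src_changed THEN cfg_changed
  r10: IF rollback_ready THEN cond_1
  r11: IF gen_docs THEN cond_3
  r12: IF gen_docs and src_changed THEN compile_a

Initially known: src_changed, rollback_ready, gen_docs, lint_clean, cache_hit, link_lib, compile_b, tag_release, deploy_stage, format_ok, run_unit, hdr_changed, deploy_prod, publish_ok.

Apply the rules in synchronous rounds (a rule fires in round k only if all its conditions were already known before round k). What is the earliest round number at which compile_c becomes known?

Round 1 — r1, r3, r5, r6, r8, r10, r11, r12, derive cond_4, artifact_signed, tests_changed, run_integ, cond_2, cond_1, cond_3, compile_a.
Round 2 — r4, r7, derive cache_stale, cfg_changed.
Round 3 — r2, derive compile_c.
compile_c first appears in round 3.

3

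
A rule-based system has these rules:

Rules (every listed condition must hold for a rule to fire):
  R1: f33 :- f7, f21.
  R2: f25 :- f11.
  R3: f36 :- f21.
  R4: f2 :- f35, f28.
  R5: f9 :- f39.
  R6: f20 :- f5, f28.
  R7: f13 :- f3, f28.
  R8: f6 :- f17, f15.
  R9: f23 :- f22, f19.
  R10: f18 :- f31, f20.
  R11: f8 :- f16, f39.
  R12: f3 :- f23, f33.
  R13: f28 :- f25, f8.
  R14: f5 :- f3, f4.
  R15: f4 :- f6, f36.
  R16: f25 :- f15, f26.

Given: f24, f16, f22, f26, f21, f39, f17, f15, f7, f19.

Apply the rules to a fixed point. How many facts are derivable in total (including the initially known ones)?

Round 1 — R1, R3, R5, R8, R9, R11, R16, derive f33, f36, f9, f6, f23, f8, f25.
Round 2 — R12, R13, R15, derive f3, f28, f4.
Round 3 — R7, R14, derive f13, f5.
Round 4 — R6, derive f20.
Closure: {f13, f15, f16, f17, f19, f20, f21, f22, f23, f24, f25, f26, f28, f3, f33, f36, f39, f4, f5, f6, f7, f8, f9} — 23 facts.

23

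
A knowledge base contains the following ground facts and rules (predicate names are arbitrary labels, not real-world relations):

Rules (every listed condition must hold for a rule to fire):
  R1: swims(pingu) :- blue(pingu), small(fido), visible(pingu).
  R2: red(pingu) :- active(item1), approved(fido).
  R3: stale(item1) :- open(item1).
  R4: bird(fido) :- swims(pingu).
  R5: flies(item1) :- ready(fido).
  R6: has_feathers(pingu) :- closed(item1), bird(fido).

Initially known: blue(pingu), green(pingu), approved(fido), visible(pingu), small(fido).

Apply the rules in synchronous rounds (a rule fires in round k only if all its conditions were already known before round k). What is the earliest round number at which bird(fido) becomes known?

[1] R1 [swims(pingu) :- blue(pingu), small(fido), visible(pingu).]. ⇒ new: swims(pingu).
[2] R4 [bird(fido) :- swims(pingu).]. ⇒ new: bird(fido).
bird(fido) first appears in round 2.

2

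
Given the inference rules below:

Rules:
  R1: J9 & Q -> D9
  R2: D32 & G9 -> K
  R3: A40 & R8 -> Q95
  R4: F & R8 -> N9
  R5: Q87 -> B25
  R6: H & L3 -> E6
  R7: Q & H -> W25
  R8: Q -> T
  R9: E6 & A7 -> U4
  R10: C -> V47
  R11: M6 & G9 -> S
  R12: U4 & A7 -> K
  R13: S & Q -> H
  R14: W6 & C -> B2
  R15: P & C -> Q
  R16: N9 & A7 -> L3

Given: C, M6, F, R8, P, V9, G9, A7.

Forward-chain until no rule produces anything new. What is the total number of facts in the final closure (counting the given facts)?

19

Round 1: R4 [F & R8 -> N9]; R10 [C -> V47]; R11 [M6 & G9 -> S]; R15 [P & C -> Q]. Adds N9, V47, S, Q.
Round 2: R8 [Q -> T]; R13 [S & Q -> H]; R16 [N9 & A7 -> L3]. Adds T, H, L3.
Round 3: R6 [H & L3 -> E6]; R7 [Q & H -> W25]. Adds E6, W25.
Round 4: R9 [E6 & A7 -> U4]. Adds U4.
Round 5: R12 [U4 & A7 -> K]. Adds K.
Closure: {A7, C, E6, F, G9, H, K, L3, M6, N9, P, Q, R8, S, T, U4, V47, V9, W25} — 19 facts.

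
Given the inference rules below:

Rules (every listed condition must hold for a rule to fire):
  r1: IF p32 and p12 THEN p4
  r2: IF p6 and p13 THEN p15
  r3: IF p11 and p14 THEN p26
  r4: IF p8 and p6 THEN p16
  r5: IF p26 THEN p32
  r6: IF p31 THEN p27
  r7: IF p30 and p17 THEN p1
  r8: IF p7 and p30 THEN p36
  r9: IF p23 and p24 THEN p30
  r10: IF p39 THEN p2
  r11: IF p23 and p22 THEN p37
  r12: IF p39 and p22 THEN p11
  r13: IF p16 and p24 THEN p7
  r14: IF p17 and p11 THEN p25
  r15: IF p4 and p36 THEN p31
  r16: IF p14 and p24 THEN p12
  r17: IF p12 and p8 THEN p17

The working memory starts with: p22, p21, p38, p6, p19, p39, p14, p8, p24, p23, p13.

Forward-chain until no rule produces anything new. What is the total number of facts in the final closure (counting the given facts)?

Round 1 — r2, r4, r9, r10, r11, r12, r16, derive p15, p16, p30, p2, p37, p11, p12.
Round 2 — r3, r13, r17, derive p26, p7, p17.
Round 3 — r5, r7, r8, r14, derive p32, p1, p36, p25.
Round 4 — r1, derive p4.
Round 5 — r15, derive p31.
Round 6 — r6, derive p27.
Closure: {p1, p11, p12, p13, p14, p15, p16, p17, p19, p2, p21, p22, p23, p24, p25, p26, p27, p30, p31, p32, p36, p37, p38, p39, p4, p6, p7, p8} — 28 facts.

28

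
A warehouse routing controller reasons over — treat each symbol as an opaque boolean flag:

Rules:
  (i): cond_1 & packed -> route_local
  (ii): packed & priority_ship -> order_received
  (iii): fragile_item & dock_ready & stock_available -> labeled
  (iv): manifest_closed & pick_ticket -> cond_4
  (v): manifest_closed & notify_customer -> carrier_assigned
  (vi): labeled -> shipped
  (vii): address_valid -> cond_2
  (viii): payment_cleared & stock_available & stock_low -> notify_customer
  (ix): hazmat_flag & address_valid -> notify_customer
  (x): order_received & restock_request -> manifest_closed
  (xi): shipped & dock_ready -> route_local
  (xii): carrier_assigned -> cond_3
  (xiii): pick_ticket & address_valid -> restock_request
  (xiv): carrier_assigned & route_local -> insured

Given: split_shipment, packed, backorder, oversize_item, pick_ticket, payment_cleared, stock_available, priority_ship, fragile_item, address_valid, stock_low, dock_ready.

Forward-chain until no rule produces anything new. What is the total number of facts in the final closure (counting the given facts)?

[1] (ii) [packed & priority_ship -> order_received]; (iii) [fragile_item & dock_ready & stock_available -> labeled]; (vii) [address_valid -> cond_2]; (viii) [payment_cleared & stock_available & stock_low -> notify_customer]; (xiii) [pick_ticket & address_valid -> restock_request]. ⇒ new: order_received, labeled, cond_2, notify_customer, restock_request.
[2] (vi) [labeled -> shipped]; (x) [order_received & restock_request -> manifest_closed]. ⇒ new: shipped, manifest_closed.
[3] (iv) [manifest_closed & pick_ticket -> cond_4]; (v) [manifest_closed & notify_customer -> carrier_assigned]; (xi) [shipped & dock_ready -> route_local]. ⇒ new: cond_4, carrier_assigned, route_local.
[4] (xii) [carrier_assigned -> cond_3]; (xiv) [carrier_assigned & route_local -> insured]. ⇒ new: cond_3, insured.
Closure: {address_valid, backorder, carrier_assigned, cond_2, cond_3, cond_4, dock_ready, fragile_item, insured, labeled, manifest_closed, notify_customer, order_received, oversize_item, packed, payment_cleared, pick_ticket, priority_ship, restock_request, route_local, shipped, split_shipment, stock_available, stock_low} — 24 facts.

24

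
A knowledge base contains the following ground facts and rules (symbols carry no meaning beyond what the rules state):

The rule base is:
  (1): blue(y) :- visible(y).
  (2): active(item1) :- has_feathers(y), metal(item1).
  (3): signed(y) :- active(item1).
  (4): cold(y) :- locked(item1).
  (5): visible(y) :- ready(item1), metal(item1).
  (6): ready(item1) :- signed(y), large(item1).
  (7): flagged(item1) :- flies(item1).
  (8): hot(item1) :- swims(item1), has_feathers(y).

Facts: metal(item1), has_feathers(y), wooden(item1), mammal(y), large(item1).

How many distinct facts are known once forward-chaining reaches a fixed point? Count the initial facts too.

Round 1 fires (2), giving active(item1).
Round 2 fires (3), giving signed(y).
Round 3 fires (6), giving ready(item1).
Round 4 fires (5), giving visible(y).
Round 5 fires (1), giving blue(y).
Closure: {active(item1), blue(y), has_feathers(y), large(item1), mammal(y), metal(item1), ready(item1), signed(y), visible(y), wooden(item1)} — 10 facts.

10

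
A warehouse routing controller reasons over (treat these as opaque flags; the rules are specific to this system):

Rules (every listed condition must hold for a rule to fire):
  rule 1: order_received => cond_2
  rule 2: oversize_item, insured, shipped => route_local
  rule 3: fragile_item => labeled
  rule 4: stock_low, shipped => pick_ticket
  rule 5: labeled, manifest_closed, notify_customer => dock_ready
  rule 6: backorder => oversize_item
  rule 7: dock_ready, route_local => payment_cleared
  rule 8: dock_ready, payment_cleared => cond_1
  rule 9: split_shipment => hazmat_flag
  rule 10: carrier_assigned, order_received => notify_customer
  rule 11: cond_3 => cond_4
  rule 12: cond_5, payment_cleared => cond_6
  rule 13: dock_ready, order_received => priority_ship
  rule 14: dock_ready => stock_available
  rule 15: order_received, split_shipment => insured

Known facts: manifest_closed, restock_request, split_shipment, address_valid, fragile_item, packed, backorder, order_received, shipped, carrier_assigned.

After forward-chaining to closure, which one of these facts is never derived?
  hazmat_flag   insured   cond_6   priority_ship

Round 1 — rule 1, rule 3, rule 6, rule 9, rule 10, rule 15, derive cond_2, labeled, oversize_item, hazmat_flag, notify_customer, insured.
Round 2 — rule 2, rule 5, derive route_local, dock_ready.
Round 3 — rule 7, rule 13, rule 14, derive payment_cleared, priority_ship, stock_available.
Round 4 — rule 8, derive cond_1.
Derived: insured (round 1), priority_ship (round 3), hazmat_flag (round 1). cond_6 never appears in any round.

cond_6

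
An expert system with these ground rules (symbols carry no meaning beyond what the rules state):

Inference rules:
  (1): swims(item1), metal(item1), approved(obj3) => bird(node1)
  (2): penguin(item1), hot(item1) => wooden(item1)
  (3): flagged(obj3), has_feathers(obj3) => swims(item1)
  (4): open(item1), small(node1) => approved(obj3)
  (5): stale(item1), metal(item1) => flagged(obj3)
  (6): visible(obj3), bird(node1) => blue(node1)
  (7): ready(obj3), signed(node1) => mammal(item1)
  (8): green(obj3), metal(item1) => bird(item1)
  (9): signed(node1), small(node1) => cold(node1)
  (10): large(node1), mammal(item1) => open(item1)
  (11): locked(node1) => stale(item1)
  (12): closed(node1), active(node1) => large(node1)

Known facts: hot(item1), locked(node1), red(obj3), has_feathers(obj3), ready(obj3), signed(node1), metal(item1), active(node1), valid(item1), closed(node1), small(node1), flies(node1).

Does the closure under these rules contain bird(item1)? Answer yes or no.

no

Round 1: (7) [ready(obj3), signed(node1) => mammal(item1)]; (9) [signed(node1), small(node1) => cold(node1)]; (11) [locked(node1) => stale(item1)]; (12) [closed(node1), active(node1) => large(node1)]. Adds mammal(item1), cold(node1), stale(item1), large(node1).
Round 2: (5) [stale(item1), metal(item1) => flagged(obj3)]; (10) [large(node1), mammal(item1) => open(item1)]. Adds flagged(obj3), open(item1).
Round 3: (3) [flagged(obj3), has_feathers(obj3) => swims(item1)]; (4) [open(item1), small(node1) => approved(obj3)]. Adds swims(item1), approved(obj3).
Round 4: (1) [swims(item1), metal(item1), approved(obj3) => bird(node1)]. Adds bird(node1).
Fixed point reached. bird(item1) is concluded only by (8); (8) needs green(obj3) (never derived).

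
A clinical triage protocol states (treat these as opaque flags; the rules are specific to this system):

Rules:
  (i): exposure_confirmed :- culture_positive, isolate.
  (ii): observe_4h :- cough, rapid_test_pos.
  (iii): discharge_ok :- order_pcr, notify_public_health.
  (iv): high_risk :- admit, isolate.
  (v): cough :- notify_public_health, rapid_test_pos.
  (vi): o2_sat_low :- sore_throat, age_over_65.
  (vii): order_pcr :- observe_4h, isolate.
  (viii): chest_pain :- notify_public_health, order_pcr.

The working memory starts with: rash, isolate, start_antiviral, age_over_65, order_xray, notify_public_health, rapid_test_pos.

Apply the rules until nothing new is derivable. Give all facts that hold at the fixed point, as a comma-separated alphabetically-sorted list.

Round 1: (v) [cough :- notify_public_health, rapid_test_pos.]. Adds cough.
Round 2: (ii) [observe_4h :- cough, rapid_test_pos.]. Adds observe_4h.
Round 3: (vii) [order_pcr :- observe_4h, isolate.]. Adds order_pcr.
Round 4: (iii) [discharge_ok :- order_pcr, notify_public_health.]; (viii) [chest_pain :- notify_public_health, order_pcr.]. Adds discharge_ok, chest_pain.

age_over_65, chest_pain, cough, discharge_ok, isolate, notify_public_health, observe_4h, order_pcr, order_xray, rapid_test_pos, rash, start_antiviral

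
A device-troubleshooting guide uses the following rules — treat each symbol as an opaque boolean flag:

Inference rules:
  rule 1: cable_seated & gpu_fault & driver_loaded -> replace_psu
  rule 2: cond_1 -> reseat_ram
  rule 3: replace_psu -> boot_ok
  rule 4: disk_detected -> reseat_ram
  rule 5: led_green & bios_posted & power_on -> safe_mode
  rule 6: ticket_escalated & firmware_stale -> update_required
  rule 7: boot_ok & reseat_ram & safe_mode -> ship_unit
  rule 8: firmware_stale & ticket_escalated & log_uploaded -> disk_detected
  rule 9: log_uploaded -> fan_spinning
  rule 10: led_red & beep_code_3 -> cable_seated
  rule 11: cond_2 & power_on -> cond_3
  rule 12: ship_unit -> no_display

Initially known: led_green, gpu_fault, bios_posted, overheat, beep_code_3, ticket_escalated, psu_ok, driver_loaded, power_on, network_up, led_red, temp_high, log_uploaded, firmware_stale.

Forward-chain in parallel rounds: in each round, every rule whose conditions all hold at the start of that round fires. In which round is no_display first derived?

5

Round 1 fires rule 5, rule 6, rule 8, rule 9, rule 10, giving safe_mode, update_required, disk_detected, fan_spinning, cable_seated.
Round 2 fires rule 1, rule 4, giving replace_psu, reseat_ram.
Round 3 fires rule 3, giving boot_ok.
Round 4 fires rule 7, giving ship_unit.
Round 5 fires rule 12, giving no_display.
no_display first appears in round 5.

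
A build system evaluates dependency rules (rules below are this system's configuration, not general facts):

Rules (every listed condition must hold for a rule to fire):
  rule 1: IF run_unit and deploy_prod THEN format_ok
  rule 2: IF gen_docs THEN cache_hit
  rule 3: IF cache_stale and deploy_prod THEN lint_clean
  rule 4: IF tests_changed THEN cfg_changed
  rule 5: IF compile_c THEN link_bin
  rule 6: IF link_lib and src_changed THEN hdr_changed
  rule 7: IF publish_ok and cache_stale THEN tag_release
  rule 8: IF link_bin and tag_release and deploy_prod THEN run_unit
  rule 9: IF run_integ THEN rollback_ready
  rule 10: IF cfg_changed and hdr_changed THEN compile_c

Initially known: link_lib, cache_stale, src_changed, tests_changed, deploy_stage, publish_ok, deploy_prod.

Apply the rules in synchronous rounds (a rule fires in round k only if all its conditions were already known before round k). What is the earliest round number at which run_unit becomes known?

Round 1: rule 3 [IF cache_stale and deploy_prod THEN lint_clean]; rule 4 [IF tests_changed THEN cfg_changed]; rule 6 [IF link_lib and src_changed THEN hdr_changed]; rule 7 [IF publish_ok and cache_stale THEN tag_release]. Adds lint_clean, cfg_changed, hdr_changed, tag_release.
Round 2: rule 10 [IF cfg_changed and hdr_changed THEN compile_c]. Adds compile_c.
Round 3: rule 5 [IF compile_c THEN link_bin]. Adds link_bin.
Round 4: rule 8 [IF link_bin and tag_release and deploy_prod THEN run_unit]. Adds run_unit.
run_unit first appears in round 4.

4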